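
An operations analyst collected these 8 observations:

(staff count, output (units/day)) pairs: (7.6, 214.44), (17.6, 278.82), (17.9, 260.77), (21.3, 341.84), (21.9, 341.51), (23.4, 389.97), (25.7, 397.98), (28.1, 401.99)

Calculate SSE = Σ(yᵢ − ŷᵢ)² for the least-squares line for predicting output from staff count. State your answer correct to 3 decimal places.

n = 8, Σx = 163.5, Σy = 2627.32, Σxy = 56614.323, Σx² = 3618.89, Σy² = 897270.406
Sxx = Σx² − (Σx)²/n = 3618.89 − 3341.53125 = 277.35875
Sxy = Σxy − (Σx)(Σy)/n = 56614.323 − 53695.8525 = 2918.4705
Syy = Σy² − (Σy)²/n = 897270.406 − 862851.2978 = 34419.1082
b = Sxy/Sxx = 2918.4705/277.35875 = 10.522367
SSE = Syy − b·Sxy = 34419.1082 − 10.522367·2918.4705 = 3709.891132

3709.891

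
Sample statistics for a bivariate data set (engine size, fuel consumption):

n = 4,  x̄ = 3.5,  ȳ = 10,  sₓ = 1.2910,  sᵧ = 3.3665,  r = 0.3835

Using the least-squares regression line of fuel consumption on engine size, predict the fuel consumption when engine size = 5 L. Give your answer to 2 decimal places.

11.50

b = r · sᵧ/sₓ = 0.3835 · 3.3665/1.291 = 1.000041
a = ȳ − b·x̄ = 10 − 1.000041·3.5 = 6.499857
ŷ(5) = a + b·5 = 6.499857 + 1.000041·5 = 11.500061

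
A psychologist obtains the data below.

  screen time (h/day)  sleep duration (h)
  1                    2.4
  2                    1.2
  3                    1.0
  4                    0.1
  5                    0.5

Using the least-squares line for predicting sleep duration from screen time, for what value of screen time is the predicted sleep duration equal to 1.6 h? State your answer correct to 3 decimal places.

n = 5, Σx = 15, Σy = 5.2, Σxy = 10.7, Σx² = 55
Sxx = Σx² − (Σx)²/n = 55 − 45 = 10
Sxy = Σxy − (Σx)(Σy)/n = 10.7 − 15.6 = -4.9
b = Sxy/Sxx = -4.9/10 = -0.49
a = ȳ − b·x̄ = 1.04 − (-0.49)·3 = 2.51
Set a + b·x = 1.6: x = (1.6 − 2.51) / (-0.49) = 1.857143

1.857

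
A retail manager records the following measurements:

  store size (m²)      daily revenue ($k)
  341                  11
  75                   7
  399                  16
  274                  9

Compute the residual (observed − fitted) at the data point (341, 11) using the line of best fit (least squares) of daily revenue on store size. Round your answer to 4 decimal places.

-1.3843

n = 4, Σx = 1089, Σy = 43, Σxy = 13126, Σx² = 356183
Sxx = Σx² − (Σx)²/n = 356183 − 296480.25 = 59702.75
Sxy = Σxy − (Σx)(Σy)/n = 13126 − 11706.75 = 1419.25
b = Sxy/Sxx = 1419.25/59702.75 = 0.023772
a = ȳ − b·x̄ = 10.75 − 0.023772·272.25 = 4.278090
ŷ(341) = 4.278090 + 0.023772·341 = 12.384321
residual = y − ŷ = 11 − 12.384321 = -1.384321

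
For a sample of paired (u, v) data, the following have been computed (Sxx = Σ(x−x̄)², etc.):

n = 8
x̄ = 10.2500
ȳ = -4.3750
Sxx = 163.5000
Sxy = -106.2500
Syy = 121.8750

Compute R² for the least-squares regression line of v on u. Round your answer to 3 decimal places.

0.567

R² = Sxy²/(Sxx·Syy) = (-106.25)²/(163.5·121.875) = 0.566533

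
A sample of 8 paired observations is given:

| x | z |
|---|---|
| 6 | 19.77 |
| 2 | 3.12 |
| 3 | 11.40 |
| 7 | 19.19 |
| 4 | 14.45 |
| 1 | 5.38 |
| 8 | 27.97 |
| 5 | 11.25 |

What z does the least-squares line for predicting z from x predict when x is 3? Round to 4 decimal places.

n = 8, Σx = 36, Σy = 112.53, Σxy = 636.58, Σx² = 204
Sxx = Σx² − (Σx)²/n = 204 − 162 = 42
Sxy = Σxy − (Σx)(Σy)/n = 636.58 − 506.385 = 130.195
b = Sxy/Sxx = 130.195/42 = 3.099881
a = ȳ − b·x̄ = 14.06625 − 3.099881·4.5 = 0.116786
ŷ(3) = a + b·3 = 0.116786 + 3.099881·3 = 9.416429

9.4164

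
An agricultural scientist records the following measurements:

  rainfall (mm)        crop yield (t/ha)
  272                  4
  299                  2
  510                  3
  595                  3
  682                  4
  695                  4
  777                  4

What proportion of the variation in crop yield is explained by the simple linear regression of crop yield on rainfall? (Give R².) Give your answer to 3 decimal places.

0.271

n = 7, Σx = 3830, Σy = 24, Σxy = 13617, Σx² = 2329388, Σy² = 86
Sxx = Σx² − (Σx)²/n = 2329388 − 2095557.142857 = 233830.857143
Sxy = Σxy − (Σx)(Σy)/n = 13617 − 13131.428571 = 485.571429
Syy = Σy² − (Σy)²/n = 86 − 82.285714 = 3.714286
R² = Sxy²/(Sxx·Syy) = (485.571429)²/(233830.857143·3.714286) = 0.271475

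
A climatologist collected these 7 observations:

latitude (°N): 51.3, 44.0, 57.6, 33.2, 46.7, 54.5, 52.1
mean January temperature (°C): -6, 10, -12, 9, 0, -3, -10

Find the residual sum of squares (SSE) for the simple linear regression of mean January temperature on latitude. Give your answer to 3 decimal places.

n = 7, Σx = 339.4, Σy = -12, Σxy = -944.7, Σx² = 16853.24, Σy² = 470
Sxx = Σx² − (Σx)²/n = 16853.24 − 16456.051429 = 397.188571
Sxy = Σxy − (Σx)(Σy)/n = -944.7 − (-581.828571) = -362.871429
Syy = Σy² − (Σy)²/n = 470 − 20.571429 = 449.428571
b = Sxy/Sxx = -362.871429/397.188571 = -0.913600
SSE = Syy − b·Sxy = 449.428571 − (-0.913600)·(-362.871429) = 117.909280

117.909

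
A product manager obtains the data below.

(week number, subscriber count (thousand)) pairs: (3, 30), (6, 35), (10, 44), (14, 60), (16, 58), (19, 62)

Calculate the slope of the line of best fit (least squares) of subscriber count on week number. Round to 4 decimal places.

2.1922

n = 6, Σx = 68, Σy = 289, Σxy = 3686, Σx² = 958
Sxx = Σx² − (Σx)²/n = 958 − 770.666667 = 187.333333
Sxy = Σxy − (Σx)(Σy)/n = 3686 − 3275.333333 = 410.666667
b = Sxy/Sxx = 410.666667/187.333333 = 2.192171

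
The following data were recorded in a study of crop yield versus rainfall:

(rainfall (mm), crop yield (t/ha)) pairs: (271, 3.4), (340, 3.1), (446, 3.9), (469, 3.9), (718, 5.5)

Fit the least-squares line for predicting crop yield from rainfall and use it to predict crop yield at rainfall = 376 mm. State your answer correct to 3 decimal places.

3.580

n = 5, Σx = 2244, Σy = 19.8, Σxy = 9492.9, Σx² = 1123442
Sxx = Σx² − (Σx)²/n = 1123442 − 1007107.2 = 116334.8
Sxy = Σxy − (Σx)(Σy)/n = 9492.9 − 8886.24 = 606.66
b = Sxy/Sxx = 606.66/116334.8 = 0.005215
a = ȳ − b·x̄ = 3.96 − 0.005215·448.8 = 1.619608
ŷ(376) = a + b·376 = 1.619608 + 0.005215·376 = 3.580364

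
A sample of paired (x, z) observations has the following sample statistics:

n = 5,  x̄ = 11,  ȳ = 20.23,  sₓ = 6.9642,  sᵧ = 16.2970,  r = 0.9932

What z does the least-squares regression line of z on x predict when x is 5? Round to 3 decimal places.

6.285

b = r · sᵧ/sₓ = 0.9932 · 16.297/6.9642 = 2.324198
a = ȳ − b·x̄ = 20.23 − 2.324198·11 = -5.336179
ŷ(5) = a + b·5 = -5.336179 + 2.324198·5 = 6.284811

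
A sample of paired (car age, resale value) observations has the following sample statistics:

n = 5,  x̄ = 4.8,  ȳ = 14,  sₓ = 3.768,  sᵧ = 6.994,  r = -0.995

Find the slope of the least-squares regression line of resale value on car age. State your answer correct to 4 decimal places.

-1.8469

b = r · sᵧ/sₓ = -0.995 · 6.994/3.768 = -1.846876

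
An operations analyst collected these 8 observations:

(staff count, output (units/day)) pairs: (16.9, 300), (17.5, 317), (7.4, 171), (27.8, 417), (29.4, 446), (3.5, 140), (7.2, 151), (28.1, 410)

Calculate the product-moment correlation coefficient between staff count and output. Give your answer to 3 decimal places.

n = 8, Σx = 137.8, Σy = 2352, Σxy = 49686.1, Σx² = 3137.52, Σy² = 803036
Sxx = Σx² − (Σx)²/n = 3137.52 − 2373.605 = 763.915
Sxy = Σxy − (Σx)(Σy)/n = 49686.1 − 40513.2 = 9172.9
Syy = Σy² − (Σy)²/n = 803036 − 691488 = 111548
r = Sxy/√(Sxx·Syy) = 9172.9/√(85213190.42) = 9172.9/9231.099091 = 0.993695

0.994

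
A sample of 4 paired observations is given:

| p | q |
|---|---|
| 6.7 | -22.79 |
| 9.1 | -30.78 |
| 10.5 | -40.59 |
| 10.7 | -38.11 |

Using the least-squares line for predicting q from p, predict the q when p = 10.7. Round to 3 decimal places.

n = 4, Σx = 37, Σy = -132.27, Σxy = -1266.763, Σx² = 352.44
Sxx = Σx² − (Σx)²/n = 352.44 − 342.25 = 10.19
Sxy = Σxy − (Σx)(Σy)/n = -1266.763 − (-1223.4975) = -43.2655
b = Sxy/Sxx = -43.2655/10.19 = -4.245878
a = ȳ − b·x̄ = -33.0675 − (-4.245878)·9.25 = 6.206874
ŷ(10.7) = a + b·10.7 = 6.206874 + (-4.245878)·10.7 = -39.224024

-39.224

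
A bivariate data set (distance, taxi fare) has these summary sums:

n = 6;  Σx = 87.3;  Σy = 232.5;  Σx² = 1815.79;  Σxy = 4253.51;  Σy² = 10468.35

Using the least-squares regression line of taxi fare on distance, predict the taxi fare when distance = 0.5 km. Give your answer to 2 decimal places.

Sxx = Σx² − (Σx)²/n = 1815.79 − 1270.215 = 545.575
Sxy = Σxy − (Σx)(Σy)/n = 4253.51 − 3382.875 = 870.635
b = Sxy/Sxx = 870.635/545.575 = 1.595812
a = ȳ − b·x̄ = 38.75 − 1.595812·14.55 = 15.530939
ŷ(0.5) = a + b·0.5 = 15.530939 + 1.595812·0.5 = 16.328845

16.33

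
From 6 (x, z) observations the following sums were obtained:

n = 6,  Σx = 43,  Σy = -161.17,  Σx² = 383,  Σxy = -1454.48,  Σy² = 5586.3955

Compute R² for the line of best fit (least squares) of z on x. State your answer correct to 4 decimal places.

Sxx = Σx² − (Σx)²/n = 383 − 308.166667 = 74.833333
Sxy = Σxy − (Σx)(Σy)/n = -1454.48 − (-1155.051667) = -299.428333
Syy = Σy² − (Σy)²/n = 5586.3955 − 4329.294817 = 1257.100683
R² = Sxy²/(Sxx·Syy) = (-299.428333)²/(74.833333·1257.100683) = 0.953061

0.9531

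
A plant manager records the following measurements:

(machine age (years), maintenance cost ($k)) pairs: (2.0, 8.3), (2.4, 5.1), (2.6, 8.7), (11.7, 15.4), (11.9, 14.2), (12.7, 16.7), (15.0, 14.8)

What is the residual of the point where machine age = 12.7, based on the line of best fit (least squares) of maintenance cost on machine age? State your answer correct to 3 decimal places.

1.648

n = 7, Σx = 58.3, Σy = 83.2, Σxy = 834.71, Σx² = 681.31
Sxx = Σx² − (Σx)²/n = 681.31 − 485.555714 = 195.754286
Sxy = Σxy − (Σx)(Σy)/n = 834.71 − 692.937143 = 141.772857
b = Sxy/Sxx = 141.772857/195.754286 = 0.724239
a = ȳ − b·x̄ = 11.885714 − 0.724239·8.328571 = 5.853839
ŷ(12.7) = 5.853839 + 0.724239·12.7 = 15.051673
residual = y − ŷ = 16.7 − 15.051673 = 1.648327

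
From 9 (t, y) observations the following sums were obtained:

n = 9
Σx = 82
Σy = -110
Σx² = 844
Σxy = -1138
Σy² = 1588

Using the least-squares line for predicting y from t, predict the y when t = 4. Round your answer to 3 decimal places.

-5.060

Sxx = Σx² − (Σx)²/n = 844 − 747.111111 = 96.888889
Sxy = Σxy − (Σx)(Σy)/n = -1138 − (-1002.222222) = -135.777778
b = Sxy/Sxx = -135.777778/96.888889 = -1.401376
a = ȳ − b·x̄ = -12.222222 − (-1.401376)·9.111111 = 0.545872
ŷ(4) = a + b·4 = 0.545872 + (-1.401376)·4 = -5.059633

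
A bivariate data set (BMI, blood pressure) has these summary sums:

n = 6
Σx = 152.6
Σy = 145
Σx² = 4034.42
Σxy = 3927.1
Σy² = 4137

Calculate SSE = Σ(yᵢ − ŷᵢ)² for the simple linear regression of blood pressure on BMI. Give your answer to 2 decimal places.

Sxx = Σx² − (Σx)²/n = 4034.42 − 3881.126667 = 153.293333
Sxy = Σxy − (Σx)(Σy)/n = 3927.1 − 3687.833333 = 239.266667
Syy = Σy² − (Σy)²/n = 4137 − 3504.166667 = 632.833333
b = Sxy/Sxx = 239.266667/153.293333 = 1.560842
SSE = Syy − b·Sxy = 632.833333 − 1.560842·239.266667 = 259.375881

259.38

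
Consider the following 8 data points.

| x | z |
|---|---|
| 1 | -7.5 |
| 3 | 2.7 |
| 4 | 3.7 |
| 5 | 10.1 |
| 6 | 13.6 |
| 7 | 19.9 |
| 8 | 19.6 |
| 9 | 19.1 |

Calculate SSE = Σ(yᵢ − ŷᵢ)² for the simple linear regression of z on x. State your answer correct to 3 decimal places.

n = 8, Σx = 43, Σy = 81.2, Σxy = 615.5, Σx² = 281, Σy² = 1509.18
Sxx = Σx² − (Σx)²/n = 281 − 231.125 = 49.875
Sxy = Σxy − (Σx)(Σy)/n = 615.5 − 436.45 = 179.05
Syy = Σy² − (Σy)²/n = 1509.18 − 824.18 = 685
b = Sxy/Sxx = 179.05/49.875 = 3.589975
SSE = Syy − b·Sxy = 685 − 3.589975·179.05 = 42.214987

42.215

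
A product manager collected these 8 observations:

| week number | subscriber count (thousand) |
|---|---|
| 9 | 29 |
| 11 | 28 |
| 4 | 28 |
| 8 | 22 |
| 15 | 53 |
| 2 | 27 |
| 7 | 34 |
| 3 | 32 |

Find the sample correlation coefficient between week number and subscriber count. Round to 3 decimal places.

n = 8, Σx = 59, Σy = 253, Σxy = 2040, Σx² = 569, Σy² = 8611
Sxx = Σx² − (Σx)²/n = 569 − 435.125 = 133.875
Sxy = Σxy − (Σx)(Σy)/n = 2040 − 1865.875 = 174.125
Syy = Σy² − (Σy)²/n = 8611 − 8001.125 = 609.875
r = Sxy/√(Sxx·Syy) = 174.125/√(81647.015625) = 174.125/285.739419 = 0.609384

0.609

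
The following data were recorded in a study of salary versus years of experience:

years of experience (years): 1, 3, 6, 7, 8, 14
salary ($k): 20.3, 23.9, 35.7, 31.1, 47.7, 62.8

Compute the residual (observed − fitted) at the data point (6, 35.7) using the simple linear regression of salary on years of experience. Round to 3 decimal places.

0.483

n = 6, Σx = 39, Σy = 221.5, Σxy = 1784.7, Σx² = 355
Sxx = Σx² − (Σx)²/n = 355 − 253.5 = 101.5
Sxy = Σxy − (Σx)(Σy)/n = 1784.7 − 1439.75 = 344.95
b = Sxy/Sxx = 344.95/101.5 = 3.398522
a = ȳ − b·x̄ = 36.916667 − 3.398522·6.5 = 14.826273
ŷ(6) = 14.826273 + 3.398522·6 = 35.217406
residual = y − ŷ = 35.7 − 35.217406 = 0.482594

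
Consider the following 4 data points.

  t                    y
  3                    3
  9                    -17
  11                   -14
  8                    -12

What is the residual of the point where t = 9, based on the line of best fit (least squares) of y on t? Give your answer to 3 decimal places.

-3.978

n = 4, Σx = 31, Σy = -40, Σxy = -394, Σx² = 275
Sxx = Σx² − (Σx)²/n = 275 − 240.25 = 34.75
Sxy = Σxy − (Σx)(Σy)/n = -394 − (-310) = -84
b = Sxy/Sxx = -84/34.75 = -2.417266
a = ȳ − b·x̄ = -10 − (-2.417266)·7.75 = 8.733813
ŷ(9) = 8.733813 + (-2.417266)·9 = -13.021583
residual = y − ŷ = -17 − (-13.021583) = -3.978417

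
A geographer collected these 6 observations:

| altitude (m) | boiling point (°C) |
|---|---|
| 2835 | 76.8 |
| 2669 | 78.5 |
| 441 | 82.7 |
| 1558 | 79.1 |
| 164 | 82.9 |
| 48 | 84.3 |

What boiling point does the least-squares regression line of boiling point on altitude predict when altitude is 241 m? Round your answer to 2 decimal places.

n = 6, Σx = 7715, Σy = 484.3, Σxy = 604595, Σx² = 17811831
Sxx = Σx² − (Σx)²/n = 17811831 − 9920204.166667 = 7891626.833333
Sxy = Σxy − (Σx)(Σy)/n = 604595 − 622729.083333 = -18134.083333
b = Sxy/Sxx = -18134.083333/7891626.833333 = -0.002298
a = ȳ − b·x̄ = 80.716667 − (-0.002298)·1285.833333 = 83.671369
ŷ(241) = a + b·241 = 83.671369 + (-0.002298)·241 = 83.117578

83.12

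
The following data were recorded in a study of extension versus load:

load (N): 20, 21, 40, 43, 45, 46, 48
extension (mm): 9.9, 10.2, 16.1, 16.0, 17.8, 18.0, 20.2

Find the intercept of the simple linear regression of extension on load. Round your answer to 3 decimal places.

3.241

n = 7, Σx = 263, Σy = 108.2, Σxy = 4342.8, Σx² = 10735
Sxx = Σx² − (Σx)²/n = 10735 − 9881.285714 = 853.714286
Sxy = Σxy − (Σx)(Σy)/n = 4342.8 − 4065.228571 = 277.571429
b = Sxy/Sxx = 277.571429/853.714286 = 0.325134
a = ȳ − b·x̄ = 15.457143 − 0.325134·37.571429 = 3.241399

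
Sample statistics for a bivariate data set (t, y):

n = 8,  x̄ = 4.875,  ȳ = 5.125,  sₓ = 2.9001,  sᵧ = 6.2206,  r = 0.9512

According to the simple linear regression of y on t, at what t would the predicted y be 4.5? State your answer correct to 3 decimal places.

b = r · sᵧ/sₓ = 0.9512 · 6.2206/2.9001 = 2.040286
a = ȳ − b·x̄ = 5.125 − 2.040286·4.875 = -4.821396
Set a + b·x = 4.5: x = (4.5 − (-4.821396)) / 2.040286 = 4.568670

4.569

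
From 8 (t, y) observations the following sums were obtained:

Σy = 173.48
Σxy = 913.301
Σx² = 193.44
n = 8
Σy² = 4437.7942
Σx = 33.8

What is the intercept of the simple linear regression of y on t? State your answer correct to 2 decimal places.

Sxx = Σx² − (Σx)²/n = 193.44 − 142.805 = 50.635
Sxy = Σxy − (Σx)(Σy)/n = 913.301 − 732.953 = 180.348
b = Sxy/Sxx = 180.348/50.635 = 3.561726
a = ȳ − b·x̄ = 21.685 − 3.561726·4.225 = 6.636707

6.64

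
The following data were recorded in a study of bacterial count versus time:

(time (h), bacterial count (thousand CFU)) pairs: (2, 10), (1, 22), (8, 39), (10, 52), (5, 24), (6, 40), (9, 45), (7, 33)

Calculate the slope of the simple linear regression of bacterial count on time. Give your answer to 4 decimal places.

3.8889

n = 8, Σx = 48, Σy = 265, Σxy = 1870, Σx² = 360
Sxx = Σx² − (Σx)²/n = 360 − 288 = 72
Sxy = Σxy − (Σx)(Σy)/n = 1870 − 1590 = 280
b = Sxy/Sxx = 280/72 = 3.888889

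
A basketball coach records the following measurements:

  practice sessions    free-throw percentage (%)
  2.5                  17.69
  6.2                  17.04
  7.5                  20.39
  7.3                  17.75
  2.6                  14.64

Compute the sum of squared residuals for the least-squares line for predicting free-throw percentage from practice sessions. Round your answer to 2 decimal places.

9.33

n = 5, Σx = 26.1, Σy = 87.51, Σxy = 470.437, Σx² = 160.99, Σy² = 1548.4419
Sxx = Σx² − (Σx)²/n = 160.99 − 136.242 = 24.748
Sxy = Σxy − (Σx)(Σy)/n = 470.437 − 456.8022 = 13.6348
Syy = Σy² − (Σy)²/n = 1548.4419 − 1531.60002 = 16.84188
b = Sxy/Sxx = 13.6348/24.748 = 0.550946
SSE = Syy − b·Sxy = 16.84188 − 0.550946·13.6348 = 9.329848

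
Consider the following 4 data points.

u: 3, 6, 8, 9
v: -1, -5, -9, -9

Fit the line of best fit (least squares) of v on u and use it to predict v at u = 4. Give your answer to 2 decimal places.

-2.43

n = 4, Σx = 26, Σy = -24, Σxy = -186, Σx² = 190
Sxx = Σx² − (Σx)²/n = 190 − 169 = 21
Sxy = Σxy − (Σx)(Σy)/n = -186 − (-156) = -30
b = Sxy/Sxx = -30/21 = -1.428571
a = ȳ − b·x̄ = -6 − (-1.428571)·6.5 = 3.285714
ŷ(4) = a + b·4 = 3.285714 + (-1.428571)·4 = -2.428571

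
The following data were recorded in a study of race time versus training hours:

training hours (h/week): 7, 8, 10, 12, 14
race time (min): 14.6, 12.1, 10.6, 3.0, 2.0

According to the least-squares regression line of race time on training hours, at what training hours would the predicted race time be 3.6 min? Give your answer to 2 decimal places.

n = 5, Σx = 51, Σy = 42.3, Σxy = 369, Σx² = 553
Sxx = Σx² − (Σx)²/n = 553 − 520.2 = 32.8
Sxy = Σxy − (Σx)(Σy)/n = 369 − 431.46 = -62.46
b = Sxy/Sxx = -62.46/32.8 = -1.904268
a = ȳ − b·x̄ = 8.46 − (-1.904268)·10.2 = 27.883537
Set a + b·x = 3.6: x = (3.6 − 27.883537) / (-1.904268) = 12.752161

12.75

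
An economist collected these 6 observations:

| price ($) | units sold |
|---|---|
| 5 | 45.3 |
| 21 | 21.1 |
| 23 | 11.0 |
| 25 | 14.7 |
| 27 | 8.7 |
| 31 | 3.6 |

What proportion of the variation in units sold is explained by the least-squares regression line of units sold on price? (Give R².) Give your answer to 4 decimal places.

n = 6, Σx = 132, Σy = 104.4, Σxy = 1636.6, Σx² = 3310, Σy² = 2923.04
Sxx = Σx² − (Σx)²/n = 3310 − 2904 = 406
Sxy = Σxy − (Σx)(Σy)/n = 1636.6 − 2296.8 = -660.2
Syy = Σy² − (Σy)²/n = 2923.04 − 1816.56 = 1106.48
R² = Sxy²/(Sxx·Syy) = (-660.2)²/(406·1106.48) = 0.970245

0.9702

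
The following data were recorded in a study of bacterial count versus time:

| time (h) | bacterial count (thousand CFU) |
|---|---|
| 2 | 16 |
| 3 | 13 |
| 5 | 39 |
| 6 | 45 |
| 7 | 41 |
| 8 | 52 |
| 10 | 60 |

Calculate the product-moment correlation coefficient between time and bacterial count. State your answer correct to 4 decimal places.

0.9549

n = 7, Σx = 41, Σy = 266, Σxy = 1839, Σx² = 287, Σy² = 11956
Sxx = Σx² − (Σx)²/n = 287 − 240.142857 = 46.857143
Sxy = Σxy − (Σx)(Σy)/n = 1839 − 1558 = 281
Syy = Σy² − (Σy)²/n = 11956 − 10108 = 1848
r = Sxy/√(Sxx·Syy) = 281/√(86592) = 281/294.265187 = 0.954921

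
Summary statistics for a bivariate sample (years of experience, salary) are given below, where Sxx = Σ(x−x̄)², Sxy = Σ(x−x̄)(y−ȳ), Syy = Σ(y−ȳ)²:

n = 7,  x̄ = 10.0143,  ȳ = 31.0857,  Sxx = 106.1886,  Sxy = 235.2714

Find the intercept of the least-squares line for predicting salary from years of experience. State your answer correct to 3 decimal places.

8.898

b = Sxy/Sxx = 235.2714/106.1886 = 2.215599
a = ȳ − b·x̄ = 31.0857 − 2.215599·10.0143 = 8.898023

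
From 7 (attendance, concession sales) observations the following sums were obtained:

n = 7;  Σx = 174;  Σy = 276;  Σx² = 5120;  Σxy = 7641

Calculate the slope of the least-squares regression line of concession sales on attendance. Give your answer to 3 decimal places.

Sxx = Σx² − (Σx)²/n = 5120 − 4325.142857 = 794.857143
Sxy = Σxy − (Σx)(Σy)/n = 7641 − 6860.571429 = 780.428571
b = Sxy/Sxx = 780.428571/794.857143 = 0.981848

0.982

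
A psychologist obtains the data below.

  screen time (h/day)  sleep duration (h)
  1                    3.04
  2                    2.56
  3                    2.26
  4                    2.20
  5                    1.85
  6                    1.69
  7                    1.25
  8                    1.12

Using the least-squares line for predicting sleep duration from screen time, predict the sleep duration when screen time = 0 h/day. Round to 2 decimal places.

n = 8, Σx = 36, Σy = 15.97, Σxy = 60.84, Σx² = 204
Sxx = Σx² − (Σx)²/n = 204 − 162 = 42
Sxy = Σxy − (Σx)(Σy)/n = 60.84 − 71.865 = -11.025
b = Sxy/Sxx = -11.025/42 = -0.2625
a = ȳ − b·x̄ = 1.99625 − (-0.2625)·4.5 = 3.1775
ŷ(0) = a + b·0 = 3.1775 + (-0.2625)·0 = 3.1775

3.18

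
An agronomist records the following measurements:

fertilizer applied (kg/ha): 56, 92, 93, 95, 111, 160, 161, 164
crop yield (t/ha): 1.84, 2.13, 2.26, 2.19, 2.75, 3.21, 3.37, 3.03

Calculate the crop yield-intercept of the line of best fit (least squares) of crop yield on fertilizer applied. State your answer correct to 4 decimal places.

n = 8, Σx = 932, Σy = 20.78, Σxy = 2575.57, Σx² = 120012
Sxx = Σx² − (Σx)²/n = 120012 − 108578 = 11434
Sxy = Σxy − (Σx)(Σy)/n = 2575.57 − 2420.87 = 154.7
b = Sxy/Sxx = 154.7/11434 = 0.013530
a = ȳ − b·x̄ = 2.5975 − 0.013530·116.5 = 1.021276

1.0213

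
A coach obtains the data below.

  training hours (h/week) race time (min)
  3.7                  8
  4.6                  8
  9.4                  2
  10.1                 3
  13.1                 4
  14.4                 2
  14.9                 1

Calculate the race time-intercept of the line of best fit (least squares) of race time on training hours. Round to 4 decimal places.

n = 7, Σx = 70.2, Σy = 28, Σxy = 211.6, Σx² = 826.2
Sxx = Σx² − (Σx)²/n = 826.2 − 704.005714 = 122.194286
Sxy = Σxy − (Σx)(Σy)/n = 211.6 − 280.8 = -69.2
b = Sxy/Sxx = -69.2/122.194286 = -0.566311
a = ȳ − b·x̄ = 4 − (-0.566311)·10.028571 = 9.679293

9.6793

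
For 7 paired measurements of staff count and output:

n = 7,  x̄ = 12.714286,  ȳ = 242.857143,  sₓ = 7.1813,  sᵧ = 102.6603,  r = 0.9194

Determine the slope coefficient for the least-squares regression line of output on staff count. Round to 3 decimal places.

13.143

b = r · sᵧ/sₓ = 0.9194 · 102.6603/7.1813 = 13.143286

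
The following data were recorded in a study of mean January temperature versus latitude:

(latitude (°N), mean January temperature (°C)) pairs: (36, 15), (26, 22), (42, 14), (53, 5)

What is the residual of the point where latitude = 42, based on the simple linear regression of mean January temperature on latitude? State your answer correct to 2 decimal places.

n = 4, Σx = 157, Σy = 56, Σxy = 1965, Σx² = 6545
Sxx = Σx² − (Σx)²/n = 6545 − 6162.25 = 382.75
Sxy = Σxy − (Σx)(Σy)/n = 1965 − 2198 = -233
b = Sxy/Sxx = -233/382.75 = -0.608752
a = ȳ − b·x̄ = 14 − (-0.608752)·39.25 = 37.893534
ŷ(42) = 37.893534 + (-0.608752)·42 = 12.325931
residual = y − ŷ = 14 − 12.325931 = 1.674069

1.67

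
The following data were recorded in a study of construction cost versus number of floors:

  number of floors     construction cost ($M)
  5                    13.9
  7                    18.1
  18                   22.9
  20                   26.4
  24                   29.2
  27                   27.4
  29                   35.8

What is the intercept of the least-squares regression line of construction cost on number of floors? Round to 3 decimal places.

11.164

n = 7, Σx = 130, Σy = 173.7, Σxy = 3615.2, Σx² = 2944
Sxx = Σx² − (Σx)²/n = 2944 − 2414.285714 = 529.714286
Sxy = Σxy − (Σx)(Σy)/n = 3615.2 − 3225.857143 = 389.342857
b = Sxy/Sxx = 389.342857/529.714286 = 0.735005
a = ȳ − b·x̄ = 24.814286 − 0.735005·18.571429 = 11.164186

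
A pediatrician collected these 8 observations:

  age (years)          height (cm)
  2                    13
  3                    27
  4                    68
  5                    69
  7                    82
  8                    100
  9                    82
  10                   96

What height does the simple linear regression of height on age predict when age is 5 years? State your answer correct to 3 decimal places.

n = 8, Σx = 48, Σy = 537, Σxy = 3796, Σx² = 348
Sxx = Σx² − (Σx)²/n = 348 − 288 = 60
Sxy = Σxy − (Σx)(Σy)/n = 3796 − 3222 = 574
b = Sxy/Sxx = 574/60 = 9.566667
a = ȳ − b·x̄ = 67.125 − 9.566667·6 = 9.725
ŷ(5) = a + b·5 = 9.725 + 9.566667·5 = 57.558333

57.558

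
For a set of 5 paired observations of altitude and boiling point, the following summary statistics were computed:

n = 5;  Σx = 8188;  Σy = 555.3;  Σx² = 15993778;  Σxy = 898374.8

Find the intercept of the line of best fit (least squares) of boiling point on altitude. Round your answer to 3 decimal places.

Sxx = Σx² − (Σx)²/n = 15993778 − 13408668.8 = 2585109.2
Sxy = Σxy − (Σx)(Σy)/n = 898374.8 − 909359.28 = -10984.48
b = Sxy/Sxx = -10984.48/2585109.2 = -0.004249
a = ȳ − b·x̄ = 111.06 − (-0.004249)·1637.6 = 118.018385

118.018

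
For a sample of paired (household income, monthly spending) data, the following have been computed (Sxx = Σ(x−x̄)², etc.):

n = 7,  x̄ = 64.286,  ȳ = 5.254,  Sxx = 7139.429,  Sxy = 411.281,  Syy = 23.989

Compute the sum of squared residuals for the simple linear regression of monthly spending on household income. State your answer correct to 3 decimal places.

0.296

b = Sxy/Sxx = 411.281/7139.429 = 0.057607
SSE = Syy − b·Sxy = 23.989 − 0.057607·411.281 = 0.296340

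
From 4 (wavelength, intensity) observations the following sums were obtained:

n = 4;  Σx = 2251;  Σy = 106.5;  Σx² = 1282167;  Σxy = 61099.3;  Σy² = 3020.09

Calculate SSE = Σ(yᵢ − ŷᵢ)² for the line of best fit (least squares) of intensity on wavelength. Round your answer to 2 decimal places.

96.28

Sxx = Σx² − (Σx)²/n = 1282167 − 1266750.25 = 15416.75
Sxy = Σxy − (Σx)(Σy)/n = 61099.3 − 59932.875 = 1166.425
Syy = Σy² − (Σy)²/n = 3020.09 − 2835.5625 = 184.5275
b = Sxy/Sxx = 1166.425/15416.75 = 0.075660
SSE = Syy − b·Sxy = 184.5275 − 0.075660·1166.425 = 96.276262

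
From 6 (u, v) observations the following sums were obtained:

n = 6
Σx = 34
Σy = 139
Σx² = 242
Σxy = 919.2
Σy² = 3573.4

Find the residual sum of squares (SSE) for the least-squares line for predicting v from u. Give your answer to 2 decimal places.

2.54

Sxx = Σx² − (Σx)²/n = 242 − 192.666667 = 49.333333
Sxy = Σxy − (Σx)(Σy)/n = 919.2 − 787.666667 = 131.533333
Syy = Σy² − (Σy)²/n = 3573.4 − 3220.166667 = 353.233333
b = Sxy/Sxx = 131.533333/49.333333 = 2.666216
SSE = Syy − b·Sxy = 353.233333 − 2.666216·131.533333 = 2.537027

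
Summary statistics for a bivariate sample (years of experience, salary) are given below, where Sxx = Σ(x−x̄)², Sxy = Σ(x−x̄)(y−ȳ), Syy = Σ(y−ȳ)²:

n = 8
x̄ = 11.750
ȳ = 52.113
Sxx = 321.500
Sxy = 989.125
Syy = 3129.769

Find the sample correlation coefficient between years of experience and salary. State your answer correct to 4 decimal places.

0.9861

r = Sxy/√(Sxx·Syy) = 989.125/√(1006220.7335) = 989.125/1003.105545 = 0.986063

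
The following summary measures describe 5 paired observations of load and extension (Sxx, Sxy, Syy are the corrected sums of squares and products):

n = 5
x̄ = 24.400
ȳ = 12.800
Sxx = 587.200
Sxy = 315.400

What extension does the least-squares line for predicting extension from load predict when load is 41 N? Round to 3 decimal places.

21.716

b = Sxy/Sxx = 315.4/587.2 = 0.537125
a = ȳ − b·x̄ = 12.8 − 0.537125·24.4 = -0.305858
ŷ(41) = a + b·41 = -0.305858 + 0.537125·41 = 21.716281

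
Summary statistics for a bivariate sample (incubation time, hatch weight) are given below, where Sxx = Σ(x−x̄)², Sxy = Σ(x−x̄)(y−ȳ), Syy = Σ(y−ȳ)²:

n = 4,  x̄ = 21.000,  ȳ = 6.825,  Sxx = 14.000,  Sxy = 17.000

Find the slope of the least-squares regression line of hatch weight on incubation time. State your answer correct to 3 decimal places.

b = Sxy/Sxx = 17/14 = 1.214286

1.214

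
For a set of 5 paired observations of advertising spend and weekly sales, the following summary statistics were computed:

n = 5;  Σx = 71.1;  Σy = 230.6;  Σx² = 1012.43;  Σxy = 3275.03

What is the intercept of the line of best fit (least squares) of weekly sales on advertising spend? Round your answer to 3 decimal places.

88.145

Sxx = Σx² − (Σx)²/n = 1012.43 − 1011.042 = 1.388
Sxy = Σxy − (Σx)(Σy)/n = 3275.03 − 3279.132 = -4.102
b = Sxy/Sxx = -4.102/1.388 = -2.955331
a = ȳ − b·x̄ = 46.12 − (-2.955331)·14.22 = 88.144813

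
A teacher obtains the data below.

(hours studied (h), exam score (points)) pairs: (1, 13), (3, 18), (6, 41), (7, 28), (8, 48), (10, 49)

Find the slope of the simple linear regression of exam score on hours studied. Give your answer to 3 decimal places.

n = 6, Σx = 35, Σy = 197, Σxy = 1383, Σx² = 259
Sxx = Σx² − (Σx)²/n = 259 − 204.166667 = 54.833333
Sxy = Σxy − (Σx)(Σy)/n = 1383 − 1149.166667 = 233.833333
b = Sxy/Sxx = 233.833333/54.833333 = 4.264438

4.264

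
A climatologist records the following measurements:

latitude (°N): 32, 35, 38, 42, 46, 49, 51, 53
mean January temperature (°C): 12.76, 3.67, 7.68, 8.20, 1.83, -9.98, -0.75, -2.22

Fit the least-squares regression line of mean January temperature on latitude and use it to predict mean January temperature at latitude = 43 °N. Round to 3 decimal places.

2.830

n = 8, Σx = 346, Σy = 21.19, Σxy = 612.26, Σx² = 15384
Sxx = Σx² − (Σx)²/n = 15384 − 14964.5 = 419.5
Sxy = Σxy − (Σx)(Σy)/n = 612.26 − 916.4675 = -304.2075
b = Sxy/Sxx = -304.2075/419.5 = -0.725167
a = ȳ − b·x̄ = 2.64875 − (-0.725167)·43.25 = 34.012217
ŷ(43) = a + b·43 = 34.012217 + (-0.725167)·43 = 2.830042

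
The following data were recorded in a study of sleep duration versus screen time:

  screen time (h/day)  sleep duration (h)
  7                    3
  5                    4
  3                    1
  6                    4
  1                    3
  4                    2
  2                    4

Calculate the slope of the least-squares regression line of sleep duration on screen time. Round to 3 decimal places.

n = 7, Σx = 28, Σy = 21, Σxy = 87, Σx² = 140
Sxx = Σx² − (Σx)²/n = 140 − 112 = 28
Sxy = Σxy − (Σx)(Σy)/n = 87 − 84 = 3
b = Sxy/Sxx = 3/28 = 0.107143

0.107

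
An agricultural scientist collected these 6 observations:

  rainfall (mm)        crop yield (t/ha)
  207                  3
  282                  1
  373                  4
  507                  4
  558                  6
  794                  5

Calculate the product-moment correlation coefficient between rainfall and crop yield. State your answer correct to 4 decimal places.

n = 6, Σx = 2721, Σy = 23, Σxy = 11741, Σx² = 1460351, Σy² = 103
Sxx = Σx² − (Σx)²/n = 1460351 − 1233973.5 = 226377.5
Sxy = Σxy − (Σx)(Σy)/n = 11741 − 10430.5 = 1310.5
Syy = Σy² − (Σy)²/n = 103 − 88.166667 = 14.833333
r = Sxy/√(Sxx·Syy) = 1310.5/√(3357932.916667) = 1310.5/1832.466348 = 0.715156

0.7152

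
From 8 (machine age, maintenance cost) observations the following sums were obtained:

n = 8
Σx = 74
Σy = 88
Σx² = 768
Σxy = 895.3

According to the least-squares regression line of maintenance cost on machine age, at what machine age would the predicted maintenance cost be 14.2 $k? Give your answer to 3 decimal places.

12.537

Sxx = Σx² − (Σx)²/n = 768 − 684.5 = 83.5
Sxy = Σxy − (Σx)(Σy)/n = 895.3 − 814 = 81.3
b = Sxy/Sxx = 81.3/83.5 = 0.973653
a = ȳ − b·x̄ = 11 − 0.973653·9.25 = 1.993713
Set a + b·x = 14.2: x = (14.2 − 1.993713) / 0.973653 = 12.536593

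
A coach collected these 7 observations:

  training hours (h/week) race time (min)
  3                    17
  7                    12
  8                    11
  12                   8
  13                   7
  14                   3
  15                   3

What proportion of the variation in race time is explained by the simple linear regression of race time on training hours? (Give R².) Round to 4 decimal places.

0.9606

n = 7, Σx = 72, Σy = 61, Σxy = 497, Σx² = 856, Σy² = 685
Sxx = Σx² − (Σx)²/n = 856 − 740.571429 = 115.428571
Sxy = Σxy − (Σx)(Σy)/n = 497 − 627.428571 = -130.428571
Syy = Σy² − (Σy)²/n = 685 − 531.571429 = 153.428571
R² = Sxy²/(Sxx·Syy) = (-130.428571)²/(115.428571·153.428571) = 0.960563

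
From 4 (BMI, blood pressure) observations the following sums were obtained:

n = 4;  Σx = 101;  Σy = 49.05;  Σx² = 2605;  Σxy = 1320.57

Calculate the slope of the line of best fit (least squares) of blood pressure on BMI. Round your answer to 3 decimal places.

Sxx = Σx² − (Σx)²/n = 2605 − 2550.25 = 54.75
Sxy = Σxy − (Σx)(Σy)/n = 1320.57 − 1238.5125 = 82.0575
b = Sxy/Sxx = 82.0575/54.75 = 1.498767

1.499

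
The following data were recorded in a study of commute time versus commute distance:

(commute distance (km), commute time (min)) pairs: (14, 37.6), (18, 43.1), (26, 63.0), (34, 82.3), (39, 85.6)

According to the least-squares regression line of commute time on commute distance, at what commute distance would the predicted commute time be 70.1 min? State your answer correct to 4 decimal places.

29.9567

n = 5, Σx = 131, Σy = 311.6, Σxy = 9076.8, Σx² = 3873
Sxx = Σx² − (Σx)²/n = 3873 − 3432.2 = 440.8
Sxy = Σxy − (Σx)(Σy)/n = 9076.8 − 8163.92 = 912.88
b = Sxy/Sxx = 912.88/440.8 = 2.070962
a = ȳ − b·x̄ = 62.32 − 2.070962·26.2 = 8.060799
Set a + b·x = 70.1: x = (70.1 − 8.060799) / 2.070962 = 29.956708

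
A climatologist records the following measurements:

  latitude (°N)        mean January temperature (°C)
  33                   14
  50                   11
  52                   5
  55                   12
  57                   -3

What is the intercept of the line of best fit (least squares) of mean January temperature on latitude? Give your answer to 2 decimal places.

n = 5, Σx = 247, Σy = 39, Σxy = 1761, Σx² = 12567
Sxx = Σx² − (Σx)²/n = 12567 − 12201.8 = 365.2
Sxy = Σxy − (Σx)(Σy)/n = 1761 − 1926.6 = -165.6
b = Sxy/Sxx = -165.6/365.2 = -0.453450
a = ȳ − b·x̄ = 7.8 − (-0.453450)·49.4 = 30.200438

30.20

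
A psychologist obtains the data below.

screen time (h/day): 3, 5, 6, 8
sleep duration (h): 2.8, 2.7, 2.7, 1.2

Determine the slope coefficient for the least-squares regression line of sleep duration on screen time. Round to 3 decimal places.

-0.308

n = 4, Σx = 22, Σy = 9.4, Σxy = 47.7, Σx² = 134
Sxx = Σx² − (Σx)²/n = 134 − 121 = 13
Sxy = Σxy − (Σx)(Σy)/n = 47.7 − 51.7 = -4
b = Sxy/Sxx = -4/13 = -0.307692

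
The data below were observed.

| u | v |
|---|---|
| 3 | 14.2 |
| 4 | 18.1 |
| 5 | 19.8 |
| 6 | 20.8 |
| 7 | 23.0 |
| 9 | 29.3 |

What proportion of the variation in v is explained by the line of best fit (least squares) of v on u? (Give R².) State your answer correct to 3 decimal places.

0.971

n = 6, Σx = 34, Σy = 125.2, Σxy = 763.5, Σx² = 216, Σy² = 2741.42
Sxx = Σx² − (Σx)²/n = 216 − 192.666667 = 23.333333
Sxy = Σxy − (Σx)(Σy)/n = 763.5 − 709.466667 = 54.033333
Syy = Σy² − (Σy)²/n = 2741.42 − 2612.506667 = 128.913333
R² = Sxy²/(Sxx·Syy) = (54.033333)²/(23.333333·128.913333) = 0.970619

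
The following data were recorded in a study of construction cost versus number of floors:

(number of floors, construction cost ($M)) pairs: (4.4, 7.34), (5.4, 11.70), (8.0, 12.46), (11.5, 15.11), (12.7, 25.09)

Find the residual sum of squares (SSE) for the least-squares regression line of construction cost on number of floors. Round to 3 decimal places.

39.096

n = 5, Σx = 42, Σy = 71.7, Σxy = 687.564, Σx² = 406.06, Σy² = 1203.8374
Sxx = Σx² − (Σx)²/n = 406.06 − 352.8 = 53.26
Sxy = Σxy − (Σx)(Σy)/n = 687.564 − 602.28 = 85.284
Syy = Σy² − (Σy)²/n = 1203.8374 − 1028.178 = 175.6594
b = Sxy/Sxx = 85.284/53.26 = 1.601277
SSE = Syy − b·Sxy = 175.6594 − 1.601277·85.284 = 39.096113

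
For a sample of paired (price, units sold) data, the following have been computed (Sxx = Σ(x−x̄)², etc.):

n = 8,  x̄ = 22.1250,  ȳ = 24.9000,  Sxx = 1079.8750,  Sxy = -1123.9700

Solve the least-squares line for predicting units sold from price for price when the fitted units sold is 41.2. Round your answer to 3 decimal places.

b = Sxy/Sxx = -1123.97/1079.875 = -1.040833
a = ȳ − b·x̄ = 24.9 − (-1.040833)·22.125 = 47.928440
Set a + b·x = 41.2: x = (41.2 − 47.928440) / (-1.040833) = 6.464473

6.464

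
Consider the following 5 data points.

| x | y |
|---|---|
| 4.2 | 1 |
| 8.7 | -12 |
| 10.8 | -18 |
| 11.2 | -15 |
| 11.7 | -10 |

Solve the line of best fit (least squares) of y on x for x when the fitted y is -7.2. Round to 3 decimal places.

n = 5, Σx = 46.6, Σy = -54, Σxy = -579.6, Σx² = 472.3
Sxx = Σx² − (Σx)²/n = 472.3 − 434.312 = 37.988
Sxy = Σxy − (Σx)(Σy)/n = -579.6 − (-503.28) = -76.32
b = Sxy/Sxx = -76.32/37.988 = -2.009055
a = ȳ − b·x̄ = -10.8 − (-2.009055)·9.32 = 7.924397
Set a + b·x = -7.2: x = (-7.2 − 7.924397) / (-2.009055) = 7.528113

7.528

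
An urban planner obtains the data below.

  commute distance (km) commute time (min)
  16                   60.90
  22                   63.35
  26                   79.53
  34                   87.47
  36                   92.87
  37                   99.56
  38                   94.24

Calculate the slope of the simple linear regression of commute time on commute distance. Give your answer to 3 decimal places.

1.731

n = 7, Σx = 209, Σy = 577.92, Σxy = 18018.02, Σx² = 6681
Sxx = Σx² − (Σx)²/n = 6681 − 6240.142857 = 440.857143
Sxy = Σxy − (Σx)(Σy)/n = 18018.02 − 17255.04 = 762.98
b = Sxy/Sxx = 762.98/440.857143 = 1.730674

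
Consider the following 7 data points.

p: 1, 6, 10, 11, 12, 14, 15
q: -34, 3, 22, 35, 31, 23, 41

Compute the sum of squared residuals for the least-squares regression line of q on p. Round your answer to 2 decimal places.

n = 7, Σx = 69, Σy = 121, Σxy = 1898, Σx² = 823, Σy² = 6045
Sxx = Σx² − (Σx)²/n = 823 − 680.142857 = 142.857143
Sxy = Σxy − (Σx)(Σy)/n = 1898 − 1192.714286 = 705.285714
Syy = Σy² − (Σy)²/n = 6045 − 2091.571429 = 3953.428571
b = Sxy/Sxx = 705.285714/142.857143 = 4.937
SSE = Syy − b·Sxy = 3953.428571 − 4.937·705.285714 = 471.433

471.43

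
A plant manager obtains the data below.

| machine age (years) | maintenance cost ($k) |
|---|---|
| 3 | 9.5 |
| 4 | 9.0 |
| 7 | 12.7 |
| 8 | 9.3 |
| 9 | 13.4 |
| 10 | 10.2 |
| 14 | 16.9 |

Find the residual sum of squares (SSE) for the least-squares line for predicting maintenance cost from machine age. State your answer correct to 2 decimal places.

n = 7, Σx = 55, Σy = 81, Σxy = 687, Σx² = 515, Σy² = 988.24
Sxx = Σx² − (Σx)²/n = 515 − 432.142857 = 82.857143
Sxy = Σxy − (Σx)(Σy)/n = 687 − 636.428571 = 50.571429
Syy = Σy² − (Σy)²/n = 988.24 − 937.285714 = 50.954286
b = Sxy/Sxx = 50.571429/82.857143 = 0.610345
SSE = Syy − b·Sxy = 50.954286 − 0.610345·50.571429 = 20.088276

20.09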